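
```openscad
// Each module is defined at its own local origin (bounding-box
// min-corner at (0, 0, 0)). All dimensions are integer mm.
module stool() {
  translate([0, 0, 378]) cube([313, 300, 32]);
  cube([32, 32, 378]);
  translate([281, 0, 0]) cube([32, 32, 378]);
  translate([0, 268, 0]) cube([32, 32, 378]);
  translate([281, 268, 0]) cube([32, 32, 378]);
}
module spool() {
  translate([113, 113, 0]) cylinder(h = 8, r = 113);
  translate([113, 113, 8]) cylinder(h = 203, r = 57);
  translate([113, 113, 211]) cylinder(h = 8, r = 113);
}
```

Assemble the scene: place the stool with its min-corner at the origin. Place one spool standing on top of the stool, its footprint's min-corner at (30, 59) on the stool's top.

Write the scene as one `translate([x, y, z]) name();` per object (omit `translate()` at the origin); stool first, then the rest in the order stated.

stool();
translate([30, 59, 410]) spool();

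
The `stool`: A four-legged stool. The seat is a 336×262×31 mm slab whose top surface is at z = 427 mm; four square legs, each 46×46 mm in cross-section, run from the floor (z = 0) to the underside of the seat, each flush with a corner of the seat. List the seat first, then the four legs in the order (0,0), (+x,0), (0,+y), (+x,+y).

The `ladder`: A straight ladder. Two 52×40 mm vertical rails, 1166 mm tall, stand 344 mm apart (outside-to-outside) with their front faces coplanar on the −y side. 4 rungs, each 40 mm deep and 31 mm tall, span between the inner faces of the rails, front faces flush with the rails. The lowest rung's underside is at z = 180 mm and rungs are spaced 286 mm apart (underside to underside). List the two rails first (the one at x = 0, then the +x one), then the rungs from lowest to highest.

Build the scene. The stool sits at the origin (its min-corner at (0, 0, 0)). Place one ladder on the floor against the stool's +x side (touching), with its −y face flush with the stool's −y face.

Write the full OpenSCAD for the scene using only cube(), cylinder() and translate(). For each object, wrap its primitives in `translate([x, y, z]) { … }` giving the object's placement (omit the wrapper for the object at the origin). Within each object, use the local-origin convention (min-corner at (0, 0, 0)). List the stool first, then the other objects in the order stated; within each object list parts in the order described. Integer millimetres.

translate([0, 0, 396]) cube([336, 262, 31]);
cube([46, 46, 396]);
translate([290, 0, 0]) cube([46, 46, 396]);
translate([0, 216, 0]) cube([46, 46, 396]);
translate([290, 216, 0]) cube([46, 46, 396]);
translate([336, 0, 0]) {
  cube([52, 40, 1166]);
  translate([292, 0, 0]) cube([52, 40, 1166]);
  translate([52, 0, 180]) cube([240, 40, 31]);
  translate([52, 0, 466]) cube([240, 40, 31]);
  translate([52, 0, 752]) cube([240, 40, 31]);
  translate([52, 0, 1038]) cube([240, 40, 31]);
}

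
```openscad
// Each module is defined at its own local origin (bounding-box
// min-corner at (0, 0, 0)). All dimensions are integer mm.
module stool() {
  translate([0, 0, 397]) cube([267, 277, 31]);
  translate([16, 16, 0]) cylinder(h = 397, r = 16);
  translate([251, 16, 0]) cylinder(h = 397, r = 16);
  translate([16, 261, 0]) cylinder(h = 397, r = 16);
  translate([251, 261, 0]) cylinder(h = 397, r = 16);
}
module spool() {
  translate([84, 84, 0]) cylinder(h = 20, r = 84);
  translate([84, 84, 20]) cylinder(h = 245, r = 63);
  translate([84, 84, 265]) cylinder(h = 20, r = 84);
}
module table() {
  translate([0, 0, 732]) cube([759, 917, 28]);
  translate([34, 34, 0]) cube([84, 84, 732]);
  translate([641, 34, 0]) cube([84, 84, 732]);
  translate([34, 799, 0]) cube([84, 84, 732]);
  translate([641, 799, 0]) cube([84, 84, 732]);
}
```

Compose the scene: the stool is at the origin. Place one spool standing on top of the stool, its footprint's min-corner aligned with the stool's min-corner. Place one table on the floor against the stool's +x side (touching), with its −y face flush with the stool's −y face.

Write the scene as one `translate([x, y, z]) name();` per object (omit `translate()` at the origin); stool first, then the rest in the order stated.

stool();
translate([0, 0, 428]) spool();
translate([267, 0, 0]) table();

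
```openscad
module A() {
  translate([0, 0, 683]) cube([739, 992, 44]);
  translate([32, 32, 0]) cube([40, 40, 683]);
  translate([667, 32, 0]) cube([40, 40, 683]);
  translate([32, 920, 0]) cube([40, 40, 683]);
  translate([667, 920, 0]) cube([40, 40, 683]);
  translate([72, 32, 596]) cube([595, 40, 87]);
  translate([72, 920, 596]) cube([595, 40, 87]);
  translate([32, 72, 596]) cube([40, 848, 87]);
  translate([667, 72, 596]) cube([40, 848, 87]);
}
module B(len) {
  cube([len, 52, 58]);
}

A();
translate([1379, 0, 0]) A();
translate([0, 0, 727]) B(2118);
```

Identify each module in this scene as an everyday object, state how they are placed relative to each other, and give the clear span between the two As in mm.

A is a table. B is a beam. A beam spans the tops of two tables. The clear span between the two tables is 640 mm.

Second table starts at x = 1379; first ends at x = 739; clear span = 1379 − 739 = 640 mm.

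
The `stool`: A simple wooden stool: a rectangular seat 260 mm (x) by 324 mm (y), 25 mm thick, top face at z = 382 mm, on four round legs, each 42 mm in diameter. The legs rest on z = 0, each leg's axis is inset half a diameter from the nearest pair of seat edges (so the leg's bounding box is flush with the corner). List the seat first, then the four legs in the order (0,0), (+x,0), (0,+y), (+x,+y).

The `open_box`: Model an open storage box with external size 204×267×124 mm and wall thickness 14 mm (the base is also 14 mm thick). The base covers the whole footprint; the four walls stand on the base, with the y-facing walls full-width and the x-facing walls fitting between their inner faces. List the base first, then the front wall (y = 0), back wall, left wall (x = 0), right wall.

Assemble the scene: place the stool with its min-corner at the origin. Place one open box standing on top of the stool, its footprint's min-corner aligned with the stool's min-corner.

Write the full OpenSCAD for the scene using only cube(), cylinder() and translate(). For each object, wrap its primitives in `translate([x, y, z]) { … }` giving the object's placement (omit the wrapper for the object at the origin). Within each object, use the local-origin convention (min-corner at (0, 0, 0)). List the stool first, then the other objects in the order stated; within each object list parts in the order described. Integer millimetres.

translate([0, 0, 357]) cube([260, 324, 25]);
translate([21, 21, 0]) cylinder(h = 357, r = 21);
translate([239, 21, 0]) cylinder(h = 357, r = 21);
translate([21, 303, 0]) cylinder(h = 357, r = 21);
translate([239, 303, 0]) cylinder(h = 357, r = 21);
translate([0, 0, 382]) {
  cube([204, 267, 14]);
  translate([0, 0, 14]) cube([204, 14, 110]);
  translate([0, 253, 14]) cube([204, 14, 110]);
  translate([0, 14, 14]) cube([14, 239, 110]);
  translate([190, 14, 14]) cube([14, 239, 110]);
}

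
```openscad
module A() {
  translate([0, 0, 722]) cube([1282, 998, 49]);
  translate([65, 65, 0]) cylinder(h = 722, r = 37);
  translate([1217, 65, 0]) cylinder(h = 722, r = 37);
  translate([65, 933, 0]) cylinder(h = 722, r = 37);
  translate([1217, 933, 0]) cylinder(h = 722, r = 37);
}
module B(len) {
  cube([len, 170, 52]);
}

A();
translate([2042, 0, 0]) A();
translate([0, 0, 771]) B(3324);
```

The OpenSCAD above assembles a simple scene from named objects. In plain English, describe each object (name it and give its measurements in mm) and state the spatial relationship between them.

A is a rectangular dining table. The top is 1282×998×49 mm with its upper surface at z = 771 mm. It stands on four round legs of 74 mm diameter, each leg's bounding box inset 28 mm from the nearest pair of top edges, running from the floor to the underside of the top.

B is a rectangular beam 3324 mm long (x), 170 mm deep (y), 52 mm thick (z).

The beam spans the tops of two tables placed 760 mm apart, resting at z = 771 mm.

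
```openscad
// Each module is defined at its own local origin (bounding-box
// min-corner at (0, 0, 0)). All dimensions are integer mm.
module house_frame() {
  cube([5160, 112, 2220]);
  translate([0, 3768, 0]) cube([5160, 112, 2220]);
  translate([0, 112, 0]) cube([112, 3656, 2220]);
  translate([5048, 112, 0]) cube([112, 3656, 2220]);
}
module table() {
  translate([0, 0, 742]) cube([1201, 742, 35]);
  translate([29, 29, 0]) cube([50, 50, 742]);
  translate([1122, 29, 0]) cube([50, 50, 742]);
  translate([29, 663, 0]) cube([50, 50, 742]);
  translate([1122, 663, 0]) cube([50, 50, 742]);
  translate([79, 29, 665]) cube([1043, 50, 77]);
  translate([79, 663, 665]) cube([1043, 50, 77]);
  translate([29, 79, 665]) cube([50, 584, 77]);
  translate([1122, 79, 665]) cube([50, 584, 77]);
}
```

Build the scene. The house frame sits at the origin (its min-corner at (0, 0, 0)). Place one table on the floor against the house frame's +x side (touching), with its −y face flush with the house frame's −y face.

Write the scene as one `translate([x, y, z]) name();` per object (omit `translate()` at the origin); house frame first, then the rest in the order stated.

house_frame();
translate([5160, 0, 0]) table();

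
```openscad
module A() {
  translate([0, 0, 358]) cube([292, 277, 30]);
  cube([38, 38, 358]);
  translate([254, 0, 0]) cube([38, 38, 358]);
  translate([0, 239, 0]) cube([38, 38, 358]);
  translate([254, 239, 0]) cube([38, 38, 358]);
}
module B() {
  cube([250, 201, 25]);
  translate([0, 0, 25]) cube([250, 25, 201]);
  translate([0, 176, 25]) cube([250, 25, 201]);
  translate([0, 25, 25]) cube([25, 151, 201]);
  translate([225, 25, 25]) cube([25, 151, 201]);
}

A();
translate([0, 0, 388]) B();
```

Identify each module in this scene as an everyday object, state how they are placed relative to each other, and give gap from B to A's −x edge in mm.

The open box's min-x is at 0; the stool's min-x is 0; gap = 0 mm.

A is a stool. B is an open box. The open box is on top of the stool. The gap from the open box to the stool's −x edge is 0 mm.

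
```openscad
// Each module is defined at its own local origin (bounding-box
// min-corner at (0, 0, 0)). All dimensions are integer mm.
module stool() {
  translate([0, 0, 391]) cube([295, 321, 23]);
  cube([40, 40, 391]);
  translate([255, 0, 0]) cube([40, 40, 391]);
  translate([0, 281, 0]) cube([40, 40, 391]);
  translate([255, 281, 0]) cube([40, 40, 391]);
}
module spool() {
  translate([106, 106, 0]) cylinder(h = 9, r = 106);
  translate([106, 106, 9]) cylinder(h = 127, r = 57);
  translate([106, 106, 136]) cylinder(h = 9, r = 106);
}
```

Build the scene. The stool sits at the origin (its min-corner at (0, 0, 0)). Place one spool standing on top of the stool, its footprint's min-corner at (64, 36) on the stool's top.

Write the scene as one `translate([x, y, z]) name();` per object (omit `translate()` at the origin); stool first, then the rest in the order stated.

stool();
translate([64, 36, 414]) spool();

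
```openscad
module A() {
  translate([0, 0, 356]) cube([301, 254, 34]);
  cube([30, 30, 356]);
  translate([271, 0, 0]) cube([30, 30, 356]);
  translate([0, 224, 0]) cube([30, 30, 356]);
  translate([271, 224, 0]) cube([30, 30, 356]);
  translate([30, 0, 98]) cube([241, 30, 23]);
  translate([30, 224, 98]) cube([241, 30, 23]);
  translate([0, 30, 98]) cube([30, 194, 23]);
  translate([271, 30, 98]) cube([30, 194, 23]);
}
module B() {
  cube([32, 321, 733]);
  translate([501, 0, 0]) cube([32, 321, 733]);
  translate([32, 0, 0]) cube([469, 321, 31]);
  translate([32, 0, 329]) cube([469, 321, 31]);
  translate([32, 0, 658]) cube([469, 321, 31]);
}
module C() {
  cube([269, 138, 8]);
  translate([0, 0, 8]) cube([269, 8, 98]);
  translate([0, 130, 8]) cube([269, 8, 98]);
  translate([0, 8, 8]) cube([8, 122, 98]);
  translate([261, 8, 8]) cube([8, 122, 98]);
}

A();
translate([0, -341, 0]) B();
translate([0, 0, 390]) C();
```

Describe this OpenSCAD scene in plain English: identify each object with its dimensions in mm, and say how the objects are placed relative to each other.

A is a four-legged stool. The seat is 301×254 mm, 34 mm thick, top at z = 390 mm. It stands on four square legs, each 30×30 mm in cross-section, from z = 0 to the seat underside, each flush with a corner of the seat. Four stretchers, 30 mm wide and 23 mm tall, connect adjacent legs with their undersides at z = 98 mm, each running between the inner faces of the legs it joins and aligned with the legs' outer faces on the other axis.

B is an open bookshelf. Two side panels, each 32 mm thick, 321 mm deep and 733 mm tall, stand 533 mm apart (outside-to-outside). Between them sit 3 shelves, each 31 mm thick and 321 mm deep, spanning the full gap between the sides. The bottom shelf rests on the floor (its underside at z = 0) and the clear gap between one shelf's top and the next shelf's underside is 298 mm.

C is an open-topped rectangular box: outside dimensions 269×138×106 mm, with a uniform wall and base thickness of 8 mm. The base is a full 269×138 slab on the floor; four walls sit on top of the base. The front and back walls (the −y and +y sides) span the full width; the two side walls fit between them.

The bookshelf is on the floor beside the stool on its −y side. The open box is on top of the stool.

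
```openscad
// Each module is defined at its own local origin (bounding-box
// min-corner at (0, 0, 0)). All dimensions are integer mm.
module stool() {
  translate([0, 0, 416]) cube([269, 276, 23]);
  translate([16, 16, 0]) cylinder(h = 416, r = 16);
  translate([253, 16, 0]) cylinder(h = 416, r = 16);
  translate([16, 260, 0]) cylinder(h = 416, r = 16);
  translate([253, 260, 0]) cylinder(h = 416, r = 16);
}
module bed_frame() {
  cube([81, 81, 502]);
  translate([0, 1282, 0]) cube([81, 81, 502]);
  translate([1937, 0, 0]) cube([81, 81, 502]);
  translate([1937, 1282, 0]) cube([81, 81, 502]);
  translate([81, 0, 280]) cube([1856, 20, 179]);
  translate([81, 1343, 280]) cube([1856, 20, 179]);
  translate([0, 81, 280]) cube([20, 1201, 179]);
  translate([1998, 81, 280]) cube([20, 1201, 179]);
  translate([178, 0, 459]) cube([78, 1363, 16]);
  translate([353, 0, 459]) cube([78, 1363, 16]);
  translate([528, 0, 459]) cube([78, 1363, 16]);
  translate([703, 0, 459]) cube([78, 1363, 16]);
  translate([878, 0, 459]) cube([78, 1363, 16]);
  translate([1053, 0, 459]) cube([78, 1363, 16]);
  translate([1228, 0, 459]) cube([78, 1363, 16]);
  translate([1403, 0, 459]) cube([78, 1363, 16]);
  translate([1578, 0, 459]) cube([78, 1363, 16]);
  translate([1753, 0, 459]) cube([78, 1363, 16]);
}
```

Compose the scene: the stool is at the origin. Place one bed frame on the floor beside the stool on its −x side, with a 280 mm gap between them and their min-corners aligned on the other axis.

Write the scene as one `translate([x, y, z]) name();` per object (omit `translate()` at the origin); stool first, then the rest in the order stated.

stool();
translate([-2298, 0, 0]) bed_frame();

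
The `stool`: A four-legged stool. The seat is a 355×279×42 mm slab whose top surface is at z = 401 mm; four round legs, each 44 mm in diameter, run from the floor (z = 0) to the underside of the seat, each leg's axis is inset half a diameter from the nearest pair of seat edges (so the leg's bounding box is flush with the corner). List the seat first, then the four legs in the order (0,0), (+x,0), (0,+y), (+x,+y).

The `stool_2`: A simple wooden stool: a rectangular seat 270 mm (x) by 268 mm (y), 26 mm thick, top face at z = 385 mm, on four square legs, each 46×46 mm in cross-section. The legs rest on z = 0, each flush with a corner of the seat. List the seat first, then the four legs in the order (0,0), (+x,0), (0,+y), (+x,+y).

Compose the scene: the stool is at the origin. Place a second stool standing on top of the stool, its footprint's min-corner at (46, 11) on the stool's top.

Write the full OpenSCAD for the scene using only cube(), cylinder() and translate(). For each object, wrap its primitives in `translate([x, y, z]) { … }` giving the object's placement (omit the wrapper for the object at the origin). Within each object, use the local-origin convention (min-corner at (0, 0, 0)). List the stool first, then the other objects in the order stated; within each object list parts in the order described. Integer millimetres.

translate([0, 0, 359]) cube([355, 279, 42]);
translate([22, 22, 0]) cylinder(h = 359, r = 22);
translate([333, 22, 0]) cylinder(h = 359, r = 22);
translate([22, 257, 0]) cylinder(h = 359, r = 22);
translate([333, 257, 0]) cylinder(h = 359, r = 22);
translate([46, 11, 401]) {
  translate([0, 0, 359]) cube([270, 268, 26]);
  cube([46, 46, 359]);
  translate([224, 0, 0]) cube([46, 46, 359]);
  translate([0, 222, 0]) cube([46, 46, 359]);
  translate([224, 222, 0]) cube([46, 46, 359]);
}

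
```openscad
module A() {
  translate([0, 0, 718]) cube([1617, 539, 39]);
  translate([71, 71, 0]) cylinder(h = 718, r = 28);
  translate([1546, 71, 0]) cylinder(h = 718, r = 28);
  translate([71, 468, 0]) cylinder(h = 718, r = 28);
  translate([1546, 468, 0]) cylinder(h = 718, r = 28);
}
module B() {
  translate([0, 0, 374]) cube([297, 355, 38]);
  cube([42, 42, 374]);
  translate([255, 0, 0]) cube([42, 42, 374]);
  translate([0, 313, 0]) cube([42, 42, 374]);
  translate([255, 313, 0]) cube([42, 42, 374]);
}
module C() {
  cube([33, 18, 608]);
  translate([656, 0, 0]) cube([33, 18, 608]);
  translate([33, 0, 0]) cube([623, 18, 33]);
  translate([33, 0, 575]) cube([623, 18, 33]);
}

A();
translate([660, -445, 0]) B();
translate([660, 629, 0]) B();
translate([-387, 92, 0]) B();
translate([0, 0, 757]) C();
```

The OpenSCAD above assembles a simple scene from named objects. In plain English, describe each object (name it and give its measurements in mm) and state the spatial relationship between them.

A is a table: top 1617 mm (x) × 539 mm (y), 39 mm thick, upper face at z = 757 mm, on four round legs of 56 mm diameter, each leg's bounding box inset 43 mm from the nearest pair of top edges, running from z = 0 to the bottom of the top.

B is a four-legged stool. The seat is 297×355 mm, 38 mm thick, top at z = 412 mm. It stands on four square legs, each 42×42 mm in cross-section, from z = 0 to the seat underside, each flush with a corner of the seat.

C is a rectangular picture frame lying in the x–z plane (depth along y). The opening is 623 mm wide (x) by 542 mm tall (z), surrounded by a border 33 mm wide on all four sides. The frame is 18 mm deep and is made of two full-height vertical stiles with two horizontal rails fitted between them.

Three stools sit around the table at the −y, +y, −x sides. The picture frame is on top of the table.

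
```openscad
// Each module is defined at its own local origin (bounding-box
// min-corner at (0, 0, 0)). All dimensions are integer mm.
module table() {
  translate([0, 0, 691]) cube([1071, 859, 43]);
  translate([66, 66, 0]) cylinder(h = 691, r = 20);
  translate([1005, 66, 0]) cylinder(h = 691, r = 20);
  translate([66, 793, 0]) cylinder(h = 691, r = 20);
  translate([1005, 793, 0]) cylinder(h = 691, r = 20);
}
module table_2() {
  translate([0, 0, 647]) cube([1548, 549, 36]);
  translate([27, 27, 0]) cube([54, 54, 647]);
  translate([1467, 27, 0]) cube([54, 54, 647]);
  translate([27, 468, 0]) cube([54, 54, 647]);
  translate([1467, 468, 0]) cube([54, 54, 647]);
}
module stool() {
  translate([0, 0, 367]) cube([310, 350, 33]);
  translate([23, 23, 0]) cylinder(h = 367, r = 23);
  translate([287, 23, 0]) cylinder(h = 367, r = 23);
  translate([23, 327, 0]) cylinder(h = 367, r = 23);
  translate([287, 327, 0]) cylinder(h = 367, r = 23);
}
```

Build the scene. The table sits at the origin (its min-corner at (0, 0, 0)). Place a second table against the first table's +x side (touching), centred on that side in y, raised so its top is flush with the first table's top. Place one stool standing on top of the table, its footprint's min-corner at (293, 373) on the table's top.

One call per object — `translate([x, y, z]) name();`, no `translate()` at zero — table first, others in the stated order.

table();
translate([1071, 155, 51]) table_2();
translate([293, 373, 734]) stool();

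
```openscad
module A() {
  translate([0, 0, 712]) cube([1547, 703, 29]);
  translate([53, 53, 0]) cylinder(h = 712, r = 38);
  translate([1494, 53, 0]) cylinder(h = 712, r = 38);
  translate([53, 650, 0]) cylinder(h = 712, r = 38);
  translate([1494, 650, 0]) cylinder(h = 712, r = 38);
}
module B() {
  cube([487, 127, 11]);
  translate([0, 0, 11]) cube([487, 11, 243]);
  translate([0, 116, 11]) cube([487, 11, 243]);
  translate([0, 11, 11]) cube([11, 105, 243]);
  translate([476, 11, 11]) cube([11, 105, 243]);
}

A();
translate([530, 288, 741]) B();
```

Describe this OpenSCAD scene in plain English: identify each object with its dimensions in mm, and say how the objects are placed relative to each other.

A is a table with a 1547×703 mm rectangular top, 29 mm thick, top surface at z = 741 mm, supported by four round legs of 76 mm diameter, each leg's bounding box inset 15 mm from the nearest pair of top edges, running from the floor.

B is an open storage box with external size 487×127×254 mm and wall thickness 11 mm (the base is also 11 mm thick). The base covers the whole footprint; the four walls stand on the base, with the y-facing walls full-width and the x-facing walls fitting between their inner faces.

The open box is on top of the table, centred.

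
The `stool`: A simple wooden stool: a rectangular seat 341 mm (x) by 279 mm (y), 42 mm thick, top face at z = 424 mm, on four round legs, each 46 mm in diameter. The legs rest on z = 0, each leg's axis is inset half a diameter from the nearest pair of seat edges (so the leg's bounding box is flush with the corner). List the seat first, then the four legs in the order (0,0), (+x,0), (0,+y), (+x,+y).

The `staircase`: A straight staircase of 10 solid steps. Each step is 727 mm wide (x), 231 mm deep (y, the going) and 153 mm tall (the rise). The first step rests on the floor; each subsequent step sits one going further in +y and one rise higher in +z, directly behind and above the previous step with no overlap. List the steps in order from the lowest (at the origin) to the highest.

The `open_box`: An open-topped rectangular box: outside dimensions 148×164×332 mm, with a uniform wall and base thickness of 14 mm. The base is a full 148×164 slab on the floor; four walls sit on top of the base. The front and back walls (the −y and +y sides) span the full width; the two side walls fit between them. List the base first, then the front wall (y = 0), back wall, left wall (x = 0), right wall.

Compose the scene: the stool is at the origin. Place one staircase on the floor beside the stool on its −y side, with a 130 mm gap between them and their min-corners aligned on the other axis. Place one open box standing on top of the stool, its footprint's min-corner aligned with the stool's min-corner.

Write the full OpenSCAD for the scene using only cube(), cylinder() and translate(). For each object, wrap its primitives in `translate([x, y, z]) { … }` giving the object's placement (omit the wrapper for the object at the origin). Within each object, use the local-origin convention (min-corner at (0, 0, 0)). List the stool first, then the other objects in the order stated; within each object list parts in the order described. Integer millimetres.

translate([0, 0, 382]) cube([341, 279, 42]);
translate([23, 23, 0]) cylinder(h = 382, r = 23);
translate([318, 23, 0]) cylinder(h = 382, r = 23);
translate([23, 256, 0]) cylinder(h = 382, r = 23);
translate([318, 256, 0]) cylinder(h = 382, r = 23);
translate([0, -2440, 0]) {
  cube([727, 231, 153]);
  translate([0, 231, 153]) cube([727, 231, 153]);
  translate([0, 462, 306]) cube([727, 231, 153]);
  translate([0, 693, 459]) cube([727, 231, 153]);
  translate([0, 924, 612]) cube([727, 231, 153]);
  translate([0, 1155, 765]) cube([727, 231, 153]);
  translate([0, 1386, 918]) cube([727, 231, 153]);
  translate([0, 1617, 1071]) cube([727, 231, 153]);
  translate([0, 1848, 1224]) cube([727, 231, 153]);
  translate([0, 2079, 1377]) cube([727, 231, 153]);
}
translate([0, 0, 424]) {
  cube([148, 164, 14]);
  translate([0, 0, 14]) cube([148, 14, 318]);
  translate([0, 150, 14]) cube([148, 14, 318]);
  translate([0, 14, 14]) cube([14, 136, 318]);
  translate([134, 14, 14]) cube([14, 136, 318]);
}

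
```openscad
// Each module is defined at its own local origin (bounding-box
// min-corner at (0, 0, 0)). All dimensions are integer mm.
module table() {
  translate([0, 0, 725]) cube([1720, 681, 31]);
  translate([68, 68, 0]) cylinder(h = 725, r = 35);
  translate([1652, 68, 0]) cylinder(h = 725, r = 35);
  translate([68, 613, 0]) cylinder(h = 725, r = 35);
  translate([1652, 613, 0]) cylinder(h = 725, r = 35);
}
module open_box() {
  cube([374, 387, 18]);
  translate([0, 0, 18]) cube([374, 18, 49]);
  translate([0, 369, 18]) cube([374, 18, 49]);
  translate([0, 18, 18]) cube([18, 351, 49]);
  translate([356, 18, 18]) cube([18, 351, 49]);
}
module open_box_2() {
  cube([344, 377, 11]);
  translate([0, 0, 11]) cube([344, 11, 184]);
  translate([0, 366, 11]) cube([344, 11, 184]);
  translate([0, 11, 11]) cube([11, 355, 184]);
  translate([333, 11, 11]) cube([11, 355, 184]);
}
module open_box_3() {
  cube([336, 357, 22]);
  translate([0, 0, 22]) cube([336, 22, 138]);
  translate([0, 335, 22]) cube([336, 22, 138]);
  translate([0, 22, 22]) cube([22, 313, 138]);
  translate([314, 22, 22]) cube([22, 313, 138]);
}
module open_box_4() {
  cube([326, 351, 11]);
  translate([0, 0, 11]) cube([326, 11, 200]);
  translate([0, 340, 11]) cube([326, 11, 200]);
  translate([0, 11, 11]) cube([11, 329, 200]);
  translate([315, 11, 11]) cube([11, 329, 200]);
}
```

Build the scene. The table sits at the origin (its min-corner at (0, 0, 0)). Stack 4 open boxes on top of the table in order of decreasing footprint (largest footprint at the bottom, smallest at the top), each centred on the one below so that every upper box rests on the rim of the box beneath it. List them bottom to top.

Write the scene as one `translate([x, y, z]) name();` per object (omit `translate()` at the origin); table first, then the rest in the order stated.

table();
translate([673, 147, 756]) open_box();
translate([688, 152, 823]) open_box_2();
translate([692, 162, 1018]) open_box_3();
translate([697, 165, 1178]) open_box_4();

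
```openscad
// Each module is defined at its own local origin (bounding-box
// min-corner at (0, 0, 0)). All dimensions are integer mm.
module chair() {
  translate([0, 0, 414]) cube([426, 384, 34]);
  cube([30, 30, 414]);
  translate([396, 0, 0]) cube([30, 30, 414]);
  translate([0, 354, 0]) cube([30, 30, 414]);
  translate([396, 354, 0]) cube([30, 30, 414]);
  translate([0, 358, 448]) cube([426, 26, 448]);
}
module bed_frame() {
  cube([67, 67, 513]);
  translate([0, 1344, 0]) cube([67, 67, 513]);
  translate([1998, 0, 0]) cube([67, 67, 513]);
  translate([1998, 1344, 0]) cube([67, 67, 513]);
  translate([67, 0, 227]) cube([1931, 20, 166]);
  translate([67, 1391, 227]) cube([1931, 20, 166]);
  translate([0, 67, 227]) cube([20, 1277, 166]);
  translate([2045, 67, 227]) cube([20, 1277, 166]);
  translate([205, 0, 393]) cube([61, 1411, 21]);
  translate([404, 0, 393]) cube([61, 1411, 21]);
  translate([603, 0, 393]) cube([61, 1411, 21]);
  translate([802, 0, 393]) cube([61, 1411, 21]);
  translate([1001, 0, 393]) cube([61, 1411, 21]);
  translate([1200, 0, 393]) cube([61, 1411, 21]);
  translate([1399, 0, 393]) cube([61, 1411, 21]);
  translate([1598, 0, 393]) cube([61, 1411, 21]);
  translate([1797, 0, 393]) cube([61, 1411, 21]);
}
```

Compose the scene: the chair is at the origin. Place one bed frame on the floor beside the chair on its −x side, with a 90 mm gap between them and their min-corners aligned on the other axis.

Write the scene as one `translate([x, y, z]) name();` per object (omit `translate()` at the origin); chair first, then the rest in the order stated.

chair();
translate([-2155, 0, 0]) bed_frame();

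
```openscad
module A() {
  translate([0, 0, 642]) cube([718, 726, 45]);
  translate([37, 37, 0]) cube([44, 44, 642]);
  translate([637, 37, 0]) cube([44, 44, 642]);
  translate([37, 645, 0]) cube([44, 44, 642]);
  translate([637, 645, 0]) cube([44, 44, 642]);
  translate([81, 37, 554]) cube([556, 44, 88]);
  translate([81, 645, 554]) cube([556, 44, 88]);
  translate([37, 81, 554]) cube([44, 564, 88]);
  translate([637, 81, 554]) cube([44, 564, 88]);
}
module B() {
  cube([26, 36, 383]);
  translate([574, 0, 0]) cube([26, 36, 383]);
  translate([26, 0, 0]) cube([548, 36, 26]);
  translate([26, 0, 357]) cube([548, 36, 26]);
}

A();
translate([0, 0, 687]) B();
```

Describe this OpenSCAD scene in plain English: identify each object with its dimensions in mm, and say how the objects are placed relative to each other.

A is a table with a 718×726 mm rectangular top, 45 mm thick, top surface at z = 687 mm, supported by four 44×44 mm square legs, each inset 37 mm from the nearest pair of top edges, running from the floor. Four apron rails, 44 mm thick and 88 mm tall, run between adjacent legs with their top edges flush with the underside of the top and their outer faces flush with the legs' outer faces.

B is a picture frame with a 548×331 mm rectangular opening (x by z) and a uniform 26 mm border on every side. Frame depth is 36 mm along y. It is built from two vertical stiles running the full outside height and two horizontal rails spanning the gap between the stiles.

The picture frame is on top of the table.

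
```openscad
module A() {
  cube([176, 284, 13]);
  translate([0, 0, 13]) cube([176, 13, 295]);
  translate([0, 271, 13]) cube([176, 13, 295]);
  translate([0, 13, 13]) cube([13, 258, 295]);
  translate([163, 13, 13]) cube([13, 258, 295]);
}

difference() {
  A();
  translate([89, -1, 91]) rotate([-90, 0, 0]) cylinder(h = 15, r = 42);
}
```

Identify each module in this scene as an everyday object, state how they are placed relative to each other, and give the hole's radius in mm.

A is an open box. The open box has a circular hole through its front wall. The hole's radius is 42 mm.

The subtracted cylinder has r = 42 mm.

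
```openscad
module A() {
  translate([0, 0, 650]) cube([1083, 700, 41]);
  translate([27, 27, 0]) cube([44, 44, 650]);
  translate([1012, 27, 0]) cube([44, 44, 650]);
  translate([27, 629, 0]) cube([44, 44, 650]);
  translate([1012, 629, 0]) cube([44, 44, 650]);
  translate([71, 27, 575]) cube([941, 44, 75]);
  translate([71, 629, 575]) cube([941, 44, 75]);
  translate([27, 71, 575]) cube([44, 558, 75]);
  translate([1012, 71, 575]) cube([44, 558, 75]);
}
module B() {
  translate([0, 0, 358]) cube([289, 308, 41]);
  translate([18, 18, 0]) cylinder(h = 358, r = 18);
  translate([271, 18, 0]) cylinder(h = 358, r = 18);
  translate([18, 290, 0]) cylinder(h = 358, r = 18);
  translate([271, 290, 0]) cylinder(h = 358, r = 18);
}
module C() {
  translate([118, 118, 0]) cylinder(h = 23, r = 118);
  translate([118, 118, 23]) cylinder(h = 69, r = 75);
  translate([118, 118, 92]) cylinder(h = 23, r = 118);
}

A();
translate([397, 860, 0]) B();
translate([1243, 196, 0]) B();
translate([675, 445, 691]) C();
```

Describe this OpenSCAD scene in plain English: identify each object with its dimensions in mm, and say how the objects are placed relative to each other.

A is a table with a 1083×700 mm rectangular top, 41 mm thick, top surface at z = 691 mm, supported by four 44×44 mm square legs, each inset 27 mm from the nearest pair of top edges, running from the floor. Four apron rails, 44 mm thick and 75 mm tall, run between adjacent legs with their top edges flush with the underside of the top and their outer faces flush with the legs' outer faces.

B is a four-legged stool. The seat is 289×308 mm, 41 mm thick, top at z = 399 mm. It stands on four round legs, each 36 mm in diameter, from z = 0 to the seat underside, each leg's axis is inset half a diameter from the nearest pair of seat edges (so the leg's bounding box is flush with the corner).

C is a spool: two coaxial disc flanges of radius 118 mm and thickness 23 mm, joined by a core cylinder of radius 75 mm and height 69 mm. The lower flange rests on z = 0 and the three cylinders share a vertical axis.

Two stools sit around the table at the +y, +x sides. The spool is on top of the table.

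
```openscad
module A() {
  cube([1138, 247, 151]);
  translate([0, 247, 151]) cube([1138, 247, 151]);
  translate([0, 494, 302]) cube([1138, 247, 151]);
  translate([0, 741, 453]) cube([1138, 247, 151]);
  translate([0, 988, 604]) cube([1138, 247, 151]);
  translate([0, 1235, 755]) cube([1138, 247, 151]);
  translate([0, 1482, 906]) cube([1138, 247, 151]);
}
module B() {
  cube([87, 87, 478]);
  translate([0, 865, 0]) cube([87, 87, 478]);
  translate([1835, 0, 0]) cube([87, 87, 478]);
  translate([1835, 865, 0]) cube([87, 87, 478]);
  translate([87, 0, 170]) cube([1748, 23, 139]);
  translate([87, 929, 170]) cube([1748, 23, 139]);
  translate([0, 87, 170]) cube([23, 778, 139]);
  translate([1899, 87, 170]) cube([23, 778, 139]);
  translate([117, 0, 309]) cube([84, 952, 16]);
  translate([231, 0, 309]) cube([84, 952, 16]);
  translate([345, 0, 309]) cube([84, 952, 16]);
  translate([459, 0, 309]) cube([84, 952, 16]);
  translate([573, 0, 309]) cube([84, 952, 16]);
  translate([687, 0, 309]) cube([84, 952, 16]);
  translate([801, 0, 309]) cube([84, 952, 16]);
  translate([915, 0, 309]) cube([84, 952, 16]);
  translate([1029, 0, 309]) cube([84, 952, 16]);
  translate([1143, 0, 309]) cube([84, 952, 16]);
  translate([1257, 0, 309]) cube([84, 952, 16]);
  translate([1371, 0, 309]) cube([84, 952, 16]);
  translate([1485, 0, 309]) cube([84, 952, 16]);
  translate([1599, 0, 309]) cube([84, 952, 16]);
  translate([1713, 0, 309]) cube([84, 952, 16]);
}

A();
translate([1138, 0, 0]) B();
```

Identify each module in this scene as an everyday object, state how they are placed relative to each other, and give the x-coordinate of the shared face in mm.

The staircase's +x face and the bed frame's −x face are both at x = 1138 mm.

A is a staircase. B is a bed frame. The bed frame is against the staircase's +x side, with their −y faces flush. The x-coordinate of the shared face is 1138 mm.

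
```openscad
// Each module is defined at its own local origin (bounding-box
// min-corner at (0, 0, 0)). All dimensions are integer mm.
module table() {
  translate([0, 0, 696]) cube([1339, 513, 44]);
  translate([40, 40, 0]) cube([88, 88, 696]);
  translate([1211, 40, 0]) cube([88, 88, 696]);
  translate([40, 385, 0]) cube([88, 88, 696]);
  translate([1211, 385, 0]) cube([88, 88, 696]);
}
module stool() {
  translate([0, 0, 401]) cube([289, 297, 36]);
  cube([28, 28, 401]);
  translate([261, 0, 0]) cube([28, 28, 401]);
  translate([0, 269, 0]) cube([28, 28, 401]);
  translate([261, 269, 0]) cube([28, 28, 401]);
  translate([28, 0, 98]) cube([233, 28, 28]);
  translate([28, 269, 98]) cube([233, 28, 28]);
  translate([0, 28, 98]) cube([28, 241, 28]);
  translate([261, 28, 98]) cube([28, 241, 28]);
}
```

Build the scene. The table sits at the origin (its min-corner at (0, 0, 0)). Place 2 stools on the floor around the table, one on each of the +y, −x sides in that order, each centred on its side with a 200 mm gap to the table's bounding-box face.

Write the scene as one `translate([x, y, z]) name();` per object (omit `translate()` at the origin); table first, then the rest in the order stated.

table();
translate([525, 713, 0]) stool();
translate([-489, 108, 0]) stool();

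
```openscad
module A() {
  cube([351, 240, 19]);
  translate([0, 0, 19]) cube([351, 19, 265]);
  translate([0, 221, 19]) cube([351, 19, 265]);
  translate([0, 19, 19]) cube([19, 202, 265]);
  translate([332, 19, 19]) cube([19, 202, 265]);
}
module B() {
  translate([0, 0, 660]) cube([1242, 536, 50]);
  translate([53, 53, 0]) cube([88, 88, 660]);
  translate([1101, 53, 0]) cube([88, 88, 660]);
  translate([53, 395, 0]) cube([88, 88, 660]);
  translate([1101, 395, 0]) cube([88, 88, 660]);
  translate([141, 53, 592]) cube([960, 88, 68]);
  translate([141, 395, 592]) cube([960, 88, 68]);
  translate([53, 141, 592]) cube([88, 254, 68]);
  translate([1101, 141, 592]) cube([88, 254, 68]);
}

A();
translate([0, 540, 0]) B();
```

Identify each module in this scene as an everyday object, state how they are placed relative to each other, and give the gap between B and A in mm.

A is an open box. B is a table. The table is on the floor beside the open box on its +y side. The gap between the table and the open box is 300 mm.

The table's nearest face is 300 mm from the open box's +y face.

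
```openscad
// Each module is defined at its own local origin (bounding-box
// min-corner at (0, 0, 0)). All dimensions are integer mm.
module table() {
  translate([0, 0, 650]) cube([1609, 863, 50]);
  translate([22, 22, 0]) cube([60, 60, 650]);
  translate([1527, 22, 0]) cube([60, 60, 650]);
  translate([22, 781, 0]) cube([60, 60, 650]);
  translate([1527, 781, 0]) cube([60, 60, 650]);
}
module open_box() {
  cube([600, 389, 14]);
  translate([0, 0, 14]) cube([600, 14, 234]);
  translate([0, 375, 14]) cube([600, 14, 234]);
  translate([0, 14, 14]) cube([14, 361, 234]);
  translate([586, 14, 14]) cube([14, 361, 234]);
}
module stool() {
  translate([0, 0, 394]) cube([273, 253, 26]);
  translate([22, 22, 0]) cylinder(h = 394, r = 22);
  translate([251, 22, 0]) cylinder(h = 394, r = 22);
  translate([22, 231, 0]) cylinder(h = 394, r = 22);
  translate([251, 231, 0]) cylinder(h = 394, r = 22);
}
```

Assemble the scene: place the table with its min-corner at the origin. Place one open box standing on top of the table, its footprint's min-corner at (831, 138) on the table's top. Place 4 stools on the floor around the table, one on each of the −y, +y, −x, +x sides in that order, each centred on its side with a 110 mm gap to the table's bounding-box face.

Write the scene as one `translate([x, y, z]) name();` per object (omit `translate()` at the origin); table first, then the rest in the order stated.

table();
translate([831, 138, 700]) open_box();
translate([668, -363, 0]) stool();
translate([668, 973, 0]) stool();
translate([-383, 305, 0]) stool();
translate([1719, 305, 0]) stool();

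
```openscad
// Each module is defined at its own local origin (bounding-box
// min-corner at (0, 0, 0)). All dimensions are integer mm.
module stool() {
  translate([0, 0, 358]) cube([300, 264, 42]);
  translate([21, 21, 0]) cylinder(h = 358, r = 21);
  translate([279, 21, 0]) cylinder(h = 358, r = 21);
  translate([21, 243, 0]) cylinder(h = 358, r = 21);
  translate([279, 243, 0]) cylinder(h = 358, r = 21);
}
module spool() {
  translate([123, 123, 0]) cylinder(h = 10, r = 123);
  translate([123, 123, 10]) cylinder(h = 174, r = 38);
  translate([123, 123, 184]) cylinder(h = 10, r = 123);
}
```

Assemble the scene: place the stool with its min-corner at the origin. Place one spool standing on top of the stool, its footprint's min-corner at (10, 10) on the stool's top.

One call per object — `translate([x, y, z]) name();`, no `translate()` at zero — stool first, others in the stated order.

stool();
translate([10, 10, 400]) spool();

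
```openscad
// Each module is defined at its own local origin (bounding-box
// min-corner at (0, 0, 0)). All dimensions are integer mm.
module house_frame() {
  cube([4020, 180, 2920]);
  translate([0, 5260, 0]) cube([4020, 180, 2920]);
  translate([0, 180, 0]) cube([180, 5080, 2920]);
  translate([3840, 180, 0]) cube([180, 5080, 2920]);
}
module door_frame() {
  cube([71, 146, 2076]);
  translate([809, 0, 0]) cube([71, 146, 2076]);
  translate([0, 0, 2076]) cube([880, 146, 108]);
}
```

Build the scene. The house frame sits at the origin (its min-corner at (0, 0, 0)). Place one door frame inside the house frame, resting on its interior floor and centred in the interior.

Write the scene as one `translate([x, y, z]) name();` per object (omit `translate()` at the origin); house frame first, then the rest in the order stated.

house_frame();
translate([1570, 2647, 0]) door_frame();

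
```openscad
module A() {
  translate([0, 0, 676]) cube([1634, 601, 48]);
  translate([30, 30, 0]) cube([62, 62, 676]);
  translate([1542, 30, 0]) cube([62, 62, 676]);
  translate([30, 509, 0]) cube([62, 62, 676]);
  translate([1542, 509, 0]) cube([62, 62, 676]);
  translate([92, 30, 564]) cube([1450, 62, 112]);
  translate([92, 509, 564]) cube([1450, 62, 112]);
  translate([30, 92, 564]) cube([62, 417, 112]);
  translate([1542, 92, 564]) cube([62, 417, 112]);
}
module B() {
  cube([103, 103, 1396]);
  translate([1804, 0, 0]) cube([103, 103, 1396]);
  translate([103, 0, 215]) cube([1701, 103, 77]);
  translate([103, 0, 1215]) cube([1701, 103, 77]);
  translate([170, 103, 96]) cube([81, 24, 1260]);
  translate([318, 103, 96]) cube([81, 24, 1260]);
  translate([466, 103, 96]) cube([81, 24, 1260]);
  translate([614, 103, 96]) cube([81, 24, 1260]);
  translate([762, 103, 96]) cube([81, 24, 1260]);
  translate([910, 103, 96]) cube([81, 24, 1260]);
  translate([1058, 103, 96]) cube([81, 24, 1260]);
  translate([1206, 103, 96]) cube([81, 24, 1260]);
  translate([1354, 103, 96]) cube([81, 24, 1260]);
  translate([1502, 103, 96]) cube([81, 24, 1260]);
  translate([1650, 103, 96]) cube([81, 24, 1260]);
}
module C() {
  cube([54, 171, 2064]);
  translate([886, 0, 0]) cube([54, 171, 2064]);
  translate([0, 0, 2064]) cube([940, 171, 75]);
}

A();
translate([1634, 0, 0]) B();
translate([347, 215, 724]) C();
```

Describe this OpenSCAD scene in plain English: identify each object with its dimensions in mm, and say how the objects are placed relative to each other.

A is a table: top 1634 mm (x) × 601 mm (y), 48 mm thick, upper face at z = 724 mm, on four 62×62 mm square legs, each inset 30 mm from the nearest pair of top edges, running from z = 0 to the bottom of the top. Four apron rails, 62 mm thick and 112 mm tall, run between adjacent legs with their top edges flush with the underside of the top and their outer faces flush with the legs' outer faces.

B is a fence section. Two 103×103 mm posts, 1396 mm tall, stand on the floor with a clear span of 1701 mm between their inner faces. Two horizontal rails of 103×77 mm section span the gap between the posts with their undersides at z = 215 mm and z = 1215 mm, flush with the posts' −y face. 11 pickets, each 81 mm wide, 24 mm thick and 1260 mm tall, are fixed to the +y face of the rails with their bottoms at z = 96 mm, evenly spaced across the span with equal gaps (rounded down to the nearest mm) at the −x end and between each pair — any rounding remainder accumulates at the +x end.

C is a door frame. The clear opening is 832 mm wide and 2064 mm high. Two 54 mm wide jambs, 171 mm deep, stand either side of the opening from the floor to the top of the opening. A 75 mm thick head sits across the top of both jambs, spanning the full outside width of the frame.

The fence section is against the table's +x side, with their −y faces flush. The door frame is on top of the table, centred.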